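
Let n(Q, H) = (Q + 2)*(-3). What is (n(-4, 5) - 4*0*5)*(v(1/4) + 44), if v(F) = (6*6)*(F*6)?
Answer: 588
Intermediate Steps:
n(Q, H) = -6 - 3*Q (n(Q, H) = (2 + Q)*(-3) = -6 - 3*Q)
v(F) = 216*F (v(F) = 36*(6*F) = 216*F)
(n(-4, 5) - 4*0*5)*(v(1/4) + 44) = ((-6 - 3*(-4)) - 4*0*5)*(216/4 + 44) = ((-6 + 12) + 0*5)*(216*(1/4) + 44) = (6 + 0)*(54 + 44) = 6*98 = 588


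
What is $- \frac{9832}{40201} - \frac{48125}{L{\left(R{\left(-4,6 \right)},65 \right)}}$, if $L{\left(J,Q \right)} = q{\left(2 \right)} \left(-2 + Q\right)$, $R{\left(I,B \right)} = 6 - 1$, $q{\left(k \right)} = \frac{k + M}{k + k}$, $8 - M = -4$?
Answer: $- \frac{11293534}{51687} \approx -218.5$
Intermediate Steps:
$M = 12$ ($M = 8 - -4 = 8 + 4 = 12$)
$q{\left(k \right)} = \frac{12 + k}{2 k}$ ($q{\left(k \right)} = \frac{k + 12}{k + k} = \frac{12 + k}{2 k}$)
$R{\left(I,B \right)} = 5$ ($R{\left(I,B \right)} = 6 - 1 = 5$)
$L{\left(J,Q \right)} = -7 + \frac{7 Q}{2}$ ($L{\left(J,Q \right)} = \frac{12 + 2}{2 \cdot 2} \left(-2 + Q\right) = \frac{1}{2} \cdot \frac{1}{2} \cdot 14 \left(-2 + Q\right) = \frac{7 \left(-2 + Q\right)}{2} = -7 + \frac{7 Q}{2}$)
$- \frac{9832}{40201} - \frac{48125}{L{\left(R{\left(-4,6 \right)},65 \right)}} = - \frac{9832}{40201} - \frac{48125}{-7 + \frac{7}{2} \cdot 65} = \left(-9832\right) \frac{1}{40201} - \frac{48125}{-7 + \frac{455}{2}} = - \frac{9832}{40201} - \frac{48125}{\frac{441}{2}} = - \frac{9832}{40201} - \frac{13750}{63} = - \frac{11293534}{51687}$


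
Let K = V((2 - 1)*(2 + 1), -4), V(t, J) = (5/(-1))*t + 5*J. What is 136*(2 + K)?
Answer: -4488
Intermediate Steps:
V(t, J) = -5*t + 5*J (V(t, J) = (5*(-1))*t + 5*J = -5*t + 5*J)
K = -35 (K = -5*(2 - 1)*(2 + 1) + 5*(-4) = -5*3 - 20 = -15 - 20 = -35)
136*(2 + K) = 136*(2 - 35) = 136*(-33) = -4488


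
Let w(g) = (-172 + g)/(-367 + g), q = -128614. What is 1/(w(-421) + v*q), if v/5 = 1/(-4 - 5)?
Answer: 7092/506744497 ≈ 1.3995e-5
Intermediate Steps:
w(g) = (-172 + g)/(-367 + g)
v = -5/9 (v = 5/(-4 - 5) = 5/(-9) = 5*(-⅑) = -5/9 ≈ -0.55556)
1/(w(-421) + v*q) = 1/((-172 - 421)/(-367 - 421) - 5/9*(-128614)) = 1/(-593/(-788) + 643070/9) = 1/(-1/788*(-593) + 643070/9) = 1/(593/788 + 643070/9) = 1/(506744497/7092) = 7092/506744497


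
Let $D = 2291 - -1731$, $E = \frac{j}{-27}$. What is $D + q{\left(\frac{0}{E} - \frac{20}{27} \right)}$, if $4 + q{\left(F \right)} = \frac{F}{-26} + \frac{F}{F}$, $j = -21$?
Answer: $\frac{1410679}{351} \approx 4019.0$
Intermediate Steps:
$E = \frac{7}{9}$ ($E = - \frac{21}{-27} = \left(-21\right) \left(- \frac{1}{27}\right) = \frac{7}{9} \approx 0.77778$)
$D = 4022$ ($D = 2291 + 1731 = 4022$)
$q{\left(F \right)} = -3 - \frac{F}{26}$ ($q{\left(F \right)} = -4 + \left(\frac{F}{-26} + \frac{F}{F}\right) = -4 + \left(F \left(- \frac{1}{26}\right) + 1\right) = -4 - \left(-1 + \frac{F}{26}\right) = -3 - \frac{F}{26}$)
$D + q{\left(\frac{0}{E} - \frac{20}{27} \right)} = 4022 - \left(3 + \frac{\frac{0}{\frac{7}{9}} - \frac{20}{27}}{26}\right) = 4022 - \left(3 + \frac{0 \cdot \frac{9}{7} - \frac{20}{27}}{26}\right) = 4022 - \left(3 + \frac{0 - \frac{20}{27}}{26}\right) = 4022 - \frac{1043}{351} = \frac{1410679}{351}$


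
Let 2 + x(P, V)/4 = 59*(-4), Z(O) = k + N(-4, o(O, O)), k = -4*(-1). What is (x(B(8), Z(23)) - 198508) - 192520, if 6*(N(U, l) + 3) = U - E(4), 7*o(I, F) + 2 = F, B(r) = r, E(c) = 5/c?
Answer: -391980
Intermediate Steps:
o(I, F) = -2/7 + F/7
N(U, l) = -77/24 + U/6 (N(U, l) = -3 + (U - 5/4)/6 = -3 + (-5/4 + U)/6 = -3 + (-5/24 + U/6) = -77/24 + U/6)
k = 4
Z(O) = ⅛ (Z(O) = 4 + (-77/24 + (⅙)*(-4)) = 4 + (-77/24 - ⅔) = 4 - 31/8 = ⅛)
x(P, V) = -952 (x(P, V) = -8 + 4*(59*(-4)) = -8 + 4*(-236) = -8 - 944 = -952)
(x(B(8), Z(23)) - 198508) - 192520 = (-952 - 198508) - 192520 = -199460 - 192520 = -391980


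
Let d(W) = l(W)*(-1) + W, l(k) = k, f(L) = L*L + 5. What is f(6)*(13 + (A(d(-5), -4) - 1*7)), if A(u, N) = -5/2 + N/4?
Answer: 205/2 ≈ 102.50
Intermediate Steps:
f(L) = 5 + L² (f(L) = L² + 5 = 5 + L²)
d(W) = 0 (d(W) = W*(-1) + W = -W + W = 0)
A(u, N) = -5/2 + N/4 (A(u, N) = -5*½ + N*(¼) = -5/2 + N/4)
f(6)*(13 + (A(d(-5), -4) - 1*7)) = (5 + 6²)*(13 + ((-5/2 + (¼)*(-4)) - 1*7)) = (5 + 36)*(13 + ((-5/2 - 1) - 7)) = 41*(13 + (-7/2 - 7)) = 41*(13 - 21/2) = 41*(5/2) = 205/2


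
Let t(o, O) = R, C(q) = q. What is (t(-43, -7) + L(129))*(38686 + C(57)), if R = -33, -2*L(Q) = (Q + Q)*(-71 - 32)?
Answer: 513499722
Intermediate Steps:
L(Q) = 103*Q (L(Q) = -(Q + Q)*(-71 - 32)/2 = -2*Q*(-103)/2 = -(-103)*Q = 103*Q)
t(o, O) = -33
(t(-43, -7) + L(129))*(38686 + C(57)) = (-33 + 103*129)*(38686 + 57) = (-33 + 13287)*38743 = 13254*38743 = 513499722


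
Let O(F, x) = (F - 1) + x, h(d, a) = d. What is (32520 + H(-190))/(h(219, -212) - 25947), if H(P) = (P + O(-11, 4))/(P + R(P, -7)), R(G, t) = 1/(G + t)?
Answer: -67627507/53501376 ≈ -1.2640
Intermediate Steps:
O(F, x) = -1 + F + x (O(F, x) = (-1 + F) + x = -1 + F + x)
H(P) = (-8 + P)/(P + 1/(-7 + P)) (H(P) = (P + (-1 - 11 + 4))/(P + 1/(P - 7)) = (P - 8)/(P + 1/(-7 + P)) = (-8 + P)/(P + 1/(-7 + P)))
(32520 + H(-190))/(h(219, -212) - 25947) = (32520 + (-8 - 190)*(-7 - 190)/(1 - 190*(-7 - 190)))/(219 - 25947) = (32520 - 198*(-197)/(1 - 190*(-197)))/(-25728) = (32520 - 198*(-197)/(1 + 37430))*(-1/25728) = (32520 - 198*(-197)/37431)*(-1/25728) = (32520 + (1/37431)*(-198)*(-197))*(-1/25728) = (32520 + 4334/4159)*(-1/25728) = (135255014/4159)*(-1/25728) = -67627507/53501376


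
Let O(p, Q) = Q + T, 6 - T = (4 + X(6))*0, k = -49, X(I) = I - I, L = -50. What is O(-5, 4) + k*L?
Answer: 2460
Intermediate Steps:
X(I) = 0
T = 6 (T = 6 - (4 + 0)*0 = 6 - 4*0 = 6 - 1*0 = 6 + 0 = 6)
O(p, Q) = 6 + Q (O(p, Q) = Q + 6 = 6 + Q)
O(-5, 4) + k*L = (6 + 4) - 49*(-50) = 10 + 2450 = 2460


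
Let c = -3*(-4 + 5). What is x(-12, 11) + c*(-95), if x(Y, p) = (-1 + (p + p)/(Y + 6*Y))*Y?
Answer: 2101/7 ≈ 300.14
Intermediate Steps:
x(Y, p) = Y*(-1 + 2*p/(7*Y)) (x(Y, p) = (-1 + (2*p)/((7*Y)))*Y = (-1 + (2*p)*(1/(7*Y)))*Y = (-1 + 2*p/(7*Y))*Y = Y*(-1 + 2*p/(7*Y)))
c = -3 (c = -3*1 = -3)
x(-12, 11) + c*(-95) = (-1*(-12) + (2/7)*11) - 3*(-95) = (12 + 22/7) + 285 = 106/7 + 285 = 2101/7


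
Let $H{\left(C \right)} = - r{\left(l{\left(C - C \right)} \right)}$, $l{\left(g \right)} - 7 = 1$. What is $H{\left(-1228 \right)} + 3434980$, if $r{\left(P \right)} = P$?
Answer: $3434972$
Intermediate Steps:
$l{\left(g \right)} = 8$ ($l{\left(g \right)} = 7 + 1 = 8$)
$H{\left(C \right)} = -8$ ($H{\left(C \right)} = \left(-1\right) 8 = -8$)
$H{\left(-1228 \right)} + 3434980 = -8 + 3434980 = 3434972$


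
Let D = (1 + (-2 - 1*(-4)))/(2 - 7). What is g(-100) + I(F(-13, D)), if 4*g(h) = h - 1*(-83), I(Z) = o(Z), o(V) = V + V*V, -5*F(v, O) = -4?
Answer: -281/100 ≈ -2.8100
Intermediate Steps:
D = -3/5 (D = (1 + (-2 + 4))/(-5) = (1 + 2)*(-1/5) = 3*(-1/5) = -3/5 ≈ -0.60000)
F(v, O) = 4/5 (F(v, O) = -1/5*(-4) = 4/5)
o(V) = V + V**2
I(Z) = Z*(1 + Z)
g(h) = 83/4 + h/4 (g(h) = (h - 1*(-83))/4 = (h + 83)/4 = (83 + h)/4 = 83/4 + h/4)
g(-100) + I(F(-13, D)) = (83/4 + (1/4)*(-100)) + 4*(1 + 4/5)/5 = (83/4 - 25) + (4/5)*(9/5) = -17/4 + 36/25 = -281/100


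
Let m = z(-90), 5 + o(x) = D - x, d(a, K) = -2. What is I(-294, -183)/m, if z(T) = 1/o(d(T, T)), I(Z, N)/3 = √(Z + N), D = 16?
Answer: 117*I*√53 ≈ 851.77*I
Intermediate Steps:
I(Z, N) = 3*√(N + Z) (I(Z, N) = 3*√(Z + N) = 3*√(N + Z))
o(x) = 11 - x (o(x) = -5 + (16 - x) = 11 - x)
z(T) = 1/13 (z(T) = 1/(11 - 1*(-2)) = 1/(11 + 2) = 1/13)
m = 1/13 ≈ 0.076923
I(-294, -183)/m = (3*√(-183 - 294))/(1/13) = (3*√(-477))*13 = (3*(3*I*√53))*13 = (9*I*√53)*13 = 117*I*√53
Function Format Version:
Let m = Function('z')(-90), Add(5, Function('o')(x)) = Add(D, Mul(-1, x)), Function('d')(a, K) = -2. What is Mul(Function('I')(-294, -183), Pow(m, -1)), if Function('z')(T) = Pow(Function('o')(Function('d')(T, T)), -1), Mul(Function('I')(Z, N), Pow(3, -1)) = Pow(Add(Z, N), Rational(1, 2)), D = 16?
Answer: Mul(117, I, Pow(53, Rational(1, 2))) ≈ Mul(851.77, I)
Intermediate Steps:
Function('I')(Z, N) = Mul(3, Pow(Add(N, Z), Rational(1, 2))) (Function('I')(Z, N) = Mul(3, Pow(Add(Z, N), Rational(1, 2))) = Mul(3, Pow(Add(N, Z), Rational(1, 2))))
Function('o')(x) = Add(11, Mul(-1, x)) (Function('o')(x) = Add(-5, Add(16, Mul(-1, x))) = Add(11, Mul(-1, x)))
Function('z')(T) = Rational(1, 13) (Function('z')(T) = Pow(Add(11, Mul(-1, -2)), -1) = Pow(Add(11, 2), -1) = Pow(13, -1) = Rational(1, 13))
m = Rational(1, 13) ≈ 0.076923
Mul(Function('I')(-294, -183), Pow(m, -1)) = Mul(Mul(3, Pow(Add(-183, -294), Rational(1, 2))), Pow(Rational(1, 13), -1)) = Mul(Mul(3, Pow(-477, Rational(1, 2))), 13) = Mul(Mul(3, Mul(3, I, Pow(53, Rational(1, 2)))), 13) = Mul(Mul(9, I, Pow(53, Rational(1, 2))), 13) = Mul(117, I, Pow(53, Rational(1, 2)))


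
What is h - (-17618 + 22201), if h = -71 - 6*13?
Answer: -4732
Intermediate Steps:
h = -149 (h = -71 - 78 = -149)
h - (-17618 + 22201) = -149 - (-17618 + 22201) = -149 - 1*4583 = -149 - 4583 = -4732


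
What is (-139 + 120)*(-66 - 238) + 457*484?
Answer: 226964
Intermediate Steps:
(-139 + 120)*(-66 - 238) + 457*484 = -19*(-304) + 221188 = 5776 + 221188 = 226964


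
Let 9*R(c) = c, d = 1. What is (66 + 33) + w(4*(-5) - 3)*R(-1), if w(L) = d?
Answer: 890/9 ≈ 98.889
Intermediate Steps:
w(L) = 1
R(c) = c/9
(66 + 33) + w(4*(-5) - 3)*R(-1) = (66 + 33) + 1*((⅑)*(-1)) = 99 + 1*(-⅑) = 99 - ⅑ = 890/9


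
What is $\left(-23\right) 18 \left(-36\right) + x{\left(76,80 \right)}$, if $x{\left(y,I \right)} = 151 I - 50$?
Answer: $26934$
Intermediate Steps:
$x{\left(y,I \right)} = -50 + 151 I$
$\left(-23\right) 18 \left(-36\right) + x{\left(76,80 \right)} = \left(-23\right) 18 \left(-36\right) + \left(-50 + 151 \cdot 80\right) = \left(-414\right) \left(-36\right) + \left(-50 + 12080\right) = 14904 + 12030 = 26934$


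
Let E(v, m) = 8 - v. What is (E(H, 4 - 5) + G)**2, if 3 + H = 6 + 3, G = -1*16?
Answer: 196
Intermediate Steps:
G = -16
H = 6 (H = -3 + (6 + 3) = -3 + 9 = 6)
(E(H, 4 - 5) + G)**2 = ((8 - 1*6) - 16)**2 = ((8 - 6) - 16)**2 = (2 - 16)**2 = (-14)**2 = 196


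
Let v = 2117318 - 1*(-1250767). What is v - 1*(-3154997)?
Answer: 6523082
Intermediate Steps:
v = 3368085 (v = 2117318 + 1250767 = 3368085)
v - 1*(-3154997) = 3368085 - 1*(-3154997) = 3368085 + 3154997 = 6523082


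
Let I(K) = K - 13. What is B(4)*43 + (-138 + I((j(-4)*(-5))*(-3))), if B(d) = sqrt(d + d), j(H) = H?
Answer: -211 + 86*sqrt(2) ≈ -89.378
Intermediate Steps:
B(d) = sqrt(2)*sqrt(d) (B(d) = sqrt(2*d) = sqrt(2)*sqrt(d))
I(K) = -13 + K
B(4)*43 + (-138 + I((j(-4)*(-5))*(-3))) = (sqrt(2)*sqrt(4))*43 + (-138 + (-13 - 4*(-5)*(-3))) = (sqrt(2)*2)*43 + (-138 + (-13 + 20*(-3))) = (2*sqrt(2))*43 + (-138 + (-13 - 60)) = 86*sqrt(2) + (-138 - 73) = 86*sqrt(2) - 211 = -211 + 86*sqrt(2)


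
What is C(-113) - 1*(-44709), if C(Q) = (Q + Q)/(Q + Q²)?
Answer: 2503703/56 ≈ 44709.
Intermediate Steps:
C(Q) = 2*Q/(Q + Q²) (C(Q) = (2*Q)/(Q + Q²) = 2*Q/(Q + Q²))
C(-113) - 1*(-44709) = 2/(1 - 113) - 1*(-44709) = 2/(-112) + 44709 = 2*(-1/112) + 44709 = -1/56 + 44709 = 2503703/56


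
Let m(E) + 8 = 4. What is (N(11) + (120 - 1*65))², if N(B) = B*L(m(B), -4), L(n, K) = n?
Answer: 121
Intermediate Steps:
m(E) = -4 (m(E) = -8 + 4 = -4)
N(B) = -4*B (N(B) = B*(-4) = -4*B)
(N(11) + (120 - 1*65))² = (-4*11 + (120 - 1*65))² = (-44 + (120 - 65))² = (-44 + 55)² = 11² = 121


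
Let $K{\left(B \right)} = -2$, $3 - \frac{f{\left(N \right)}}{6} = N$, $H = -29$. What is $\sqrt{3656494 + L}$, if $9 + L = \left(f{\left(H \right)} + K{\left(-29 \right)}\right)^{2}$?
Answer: $\sqrt{3692585} \approx 1921.6$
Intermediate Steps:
$f{\left(N \right)} = 18 - 6 N$
$L = 36091$ ($L = -9 + \left(\left(18 - -174\right) - 2\right)^{2} = -9 + \left(\left(18 + 174\right) - 2\right)^{2} = -9 + \left(192 - 2\right)^{2} = -9 + 190^{2} = -9 + 36100 = 36091$)
$\sqrt{3656494 + L} = \sqrt{3656494 + 36091} = \sqrt{3692585}$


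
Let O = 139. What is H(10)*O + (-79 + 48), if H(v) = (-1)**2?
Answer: 108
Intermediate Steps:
H(v) = 1
H(10)*O + (-79 + 48) = 1*139 + (-79 + 48) = 139 - 31 = 108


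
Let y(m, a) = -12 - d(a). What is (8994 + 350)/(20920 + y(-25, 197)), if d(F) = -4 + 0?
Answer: 584/1307 ≈ 0.44683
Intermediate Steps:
d(F) = -4
y(m, a) = -8 (y(m, a) = -12 - 1*(-4) = -12 + 4 = -8)
(8994 + 350)/(20920 + y(-25, 197)) = (8994 + 350)/(20920 - 8) = 9344/20912 = 9344*(1/20912) = 584/1307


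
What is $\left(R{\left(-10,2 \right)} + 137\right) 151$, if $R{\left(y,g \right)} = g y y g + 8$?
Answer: $82295$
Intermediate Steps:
$R{\left(y,g \right)} = 8 + g^{2} y^{2}$ ($R{\left(y,g \right)} = g y^{2} g + 8 = g^{2} y^{2} + 8 = 8 + g^{2} y^{2}$)
$\left(R{\left(-10,2 \right)} + 137\right) 151 = \left(\left(8 + 2^{2} \left(-10\right)^{2}\right) + 137\right) 151 = \left(\left(8 + 4 \cdot 100\right) + 137\right) 151 = \left(\left(8 + 400\right) + 137\right) 151 = \left(408 + 137\right) 151 = 545 \cdot 151 = 82295$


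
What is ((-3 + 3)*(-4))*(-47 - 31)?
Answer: 0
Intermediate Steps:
((-3 + 3)*(-4))*(-47 - 31) = (0*(-4))*(-78) = 0*(-78) = 0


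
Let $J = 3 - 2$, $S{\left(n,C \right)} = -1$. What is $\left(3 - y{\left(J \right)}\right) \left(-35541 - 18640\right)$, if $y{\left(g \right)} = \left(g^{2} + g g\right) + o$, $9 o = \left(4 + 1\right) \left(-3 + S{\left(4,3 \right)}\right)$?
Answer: $- \frac{1571249}{9} \approx -1.7458 \cdot 10^{5}$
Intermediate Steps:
$o = - \frac{20}{9}$ ($o = \frac{\left(4 + 1\right) \left(-3 - 1\right)}{9} = \frac{5 \left(-4\right)}{9} = \frac{1}{9} \left(-20\right) = - \frac{20}{9} \approx -2.2222$)
$J = 1$
$y{\left(g \right)} = - \frac{20}{9} + 2 g^{2}$ ($y{\left(g \right)} = \left(g^{2} + g g\right) - \frac{20}{9} = \left(g^{2} + g^{2}\right) - \frac{20}{9} = 2 g^{2} - \frac{20}{9} = - \frac{20}{9} + 2 g^{2}$)
$\left(3 - y{\left(J \right)}\right) \left(-35541 - 18640\right) = \left(3 - \left(- \frac{20}{9} + 2 \cdot 1^{2}\right)\right) \left(-35541 - 18640\right) = \left(3 - \left(- \frac{20}{9} + 2 \cdot 1\right)\right) \left(-35541 - 18640\right) = \left(3 - \left(- \frac{20}{9} + 2\right)\right) \left(-54181\right) = \left(3 - - \frac{2}{9}\right) \left(-54181\right) = \left(3 + \frac{2}{9}\right) \left(-54181\right) = \frac{29}{9} \left(-54181\right) = - \frac{1571249}{9}$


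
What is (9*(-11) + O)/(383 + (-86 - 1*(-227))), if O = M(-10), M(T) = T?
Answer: -109/524 ≈ -0.20802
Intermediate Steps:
O = -10
(9*(-11) + O)/(383 + (-86 - 1*(-227))) = (9*(-11) - 10)/(383 + (-86 - 1*(-227))) = (-99 - 10)/(383 + (-86 + 227)) = -109/(383 + 141) = -109/524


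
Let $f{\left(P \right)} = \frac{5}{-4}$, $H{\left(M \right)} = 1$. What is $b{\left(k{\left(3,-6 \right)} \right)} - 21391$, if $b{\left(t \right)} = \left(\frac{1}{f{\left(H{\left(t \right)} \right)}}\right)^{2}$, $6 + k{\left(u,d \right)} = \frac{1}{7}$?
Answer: $- \frac{534759}{25} \approx -21390.0$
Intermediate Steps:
$f{\left(P \right)} = - \frac{5}{4}$ ($f{\left(P \right)} = 5 \left(- \frac{1}{4}\right) = - \frac{5}{4}$)
$k{\left(u,d \right)} = - \frac{41}{7}$ ($k{\left(u,d \right)} = -6 + \frac{1}{7} = - \frac{41}{7}$)
$b{\left(t \right)} = \frac{16}{25}$ ($b{\left(t \right)} = \left(\frac{1}{- \frac{5}{4}}\right)^{2} = \left(- \frac{4}{5}\right)^{2} = \frac{16}{25}$)
$b{\left(k{\left(3,-6 \right)} \right)} - 21391 = \frac{16}{25} - 21391 = - \frac{534759}{25}$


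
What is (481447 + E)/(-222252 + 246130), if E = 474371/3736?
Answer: 1799160363/89208208 ≈ 20.168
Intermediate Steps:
E = 474371/3736 (E = 474371*(1/3736) = 474371/3736 ≈ 126.97)
(481447 + E)/(-222252 + 246130) = (481447 + 474371/3736)/(-222252 + 246130) = (1799160363/3736)/23878 = (1799160363/3736)*(1/23878) = 1799160363/89208208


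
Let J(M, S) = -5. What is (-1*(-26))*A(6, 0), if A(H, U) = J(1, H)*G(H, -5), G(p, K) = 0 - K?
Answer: -650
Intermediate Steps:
G(p, K) = -K
A(H, U) = -25 (A(H, U) = -(-5)*(-5) = -5*5 = -25)
(-1*(-26))*A(6, 0) = -1*(-26)*(-25) = 26*(-25) = -650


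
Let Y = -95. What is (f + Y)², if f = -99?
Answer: 37636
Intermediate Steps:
(f + Y)² = (-99 - 95)² = (-194)² = 37636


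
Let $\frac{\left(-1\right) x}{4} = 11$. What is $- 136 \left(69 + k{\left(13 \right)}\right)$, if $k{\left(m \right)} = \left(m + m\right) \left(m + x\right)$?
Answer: $100232$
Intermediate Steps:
$x = -44$ ($x = \left(-4\right) 11 = -44$)
$k{\left(m \right)} = 2 m \left(-44 + m\right)$ ($k{\left(m \right)} = \left(m + m\right) \left(m - 44\right) = 2 m \left(-44 + m\right)$)
$- 136 \left(69 + k{\left(13 \right)}\right) = - 136 \left(69 + 2 \cdot 13 \left(-44 + 13\right)\right) = - 136 \left(69 + 2 \cdot 13 \left(-31\right)\right) = - 136 \left(69 - 806\right) = \left(-136\right) \left(-737\right) = 100232$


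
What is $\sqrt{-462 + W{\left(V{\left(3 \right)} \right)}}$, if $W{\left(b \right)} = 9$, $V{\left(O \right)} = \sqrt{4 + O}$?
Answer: $i \sqrt{453} \approx 21.284 i$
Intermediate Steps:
$\sqrt{-462 + W{\left(V{\left(3 \right)} \right)}} = \sqrt{-462 + 9} = \sqrt{-453} = i \sqrt{453}$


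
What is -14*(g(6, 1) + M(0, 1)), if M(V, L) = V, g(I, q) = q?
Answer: -14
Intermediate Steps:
-14*(g(6, 1) + M(0, 1)) = -14*(1 + 0) = -14*1 = -14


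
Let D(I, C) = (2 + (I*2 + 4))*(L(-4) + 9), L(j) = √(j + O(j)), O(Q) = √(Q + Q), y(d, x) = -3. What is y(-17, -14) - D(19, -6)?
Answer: -399 - 44*√(-4 + 2*I*√2) ≈ -428.5 - 92.813*I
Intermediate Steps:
O(Q) = √2*√Q (O(Q) = √(2*Q) = √2*√Q)
L(j) = √(j + √2*√j)
D(I, C) = (6 + 2*I)*(9 + √(-4 + 2*I*√2)) (D(I, C) = (2 + (I*2 + 4))*(√(-4 + √2*√(-4)) + 9) = (2 + (2*I + 4))*(√(-4 + √2*(2*I)) + 9) = (2 + (4 + 2*I))*(√(-4 + 2*I*√2) + 9) = (6 + 2*I)*(9 + √(-4 + 2*I*√2)))
y(-17, -14) - D(19, -6) = -3 - (54 + 6*√(-4 + 2*I*√2) + 18*19 + 2*19*√(-4 + 2*I*√2)) = -3 - (54 + 6*√(-4 + 2*I*√2) + 342 + 38*√(-4 + 2*I*√2)) = -3 - (396 + 44*√(-4 + 2*I*√2)) = -3 + (-396 - 44*√(-4 + 2*I*√2)) = -399 - 44*√(-4 + 2*I*√2)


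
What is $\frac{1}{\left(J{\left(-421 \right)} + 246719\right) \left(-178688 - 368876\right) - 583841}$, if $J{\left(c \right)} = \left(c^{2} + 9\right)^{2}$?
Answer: $- \frac{1}{17203261287776357} \approx -5.8128 \cdot 10^{-17}$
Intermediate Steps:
$J{\left(c \right)} = \left(9 + c^{2}\right)^{2}$
$\frac{1}{\left(J{\left(-421 \right)} + 246719\right) \left(-178688 - 368876\right) - 583841} = \frac{1}{\left(\left(9 + \left(-421\right)^{2}\right)^{2} + 246719\right) \left(-178688 - 368876\right) - 583841} = \frac{1}{\left(\left(9 + 177241\right)^{2} + 246719\right) \left(-547564\right) - 583841} = \frac{1}{\left(177250^{2} + 246719\right) \left(-547564\right) - 583841} = \frac{1}{\left(31417562500 + 246719\right) \left(-547564\right) - 583841} = \frac{1}{31417809219 \left(-547564\right) - 583841} = \frac{1}{-17203261287192516 - 583841} = \frac{1}{-17203261287776357} = - \frac{1}{17203261287776357}$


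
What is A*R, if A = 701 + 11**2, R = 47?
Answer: 38634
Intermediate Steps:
A = 822 (A = 701 + 121 = 822)
A*R = 822*47 = 38634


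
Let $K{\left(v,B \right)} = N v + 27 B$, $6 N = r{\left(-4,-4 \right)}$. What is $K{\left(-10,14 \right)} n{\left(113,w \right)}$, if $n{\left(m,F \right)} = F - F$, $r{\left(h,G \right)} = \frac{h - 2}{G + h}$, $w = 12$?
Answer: $0$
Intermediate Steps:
$r{\left(h,G \right)} = \frac{-2 + h}{G + h}$
$N = \frac{1}{8}$ ($N = \frac{\frac{1}{-4 - 4} \left(-2 - 4\right)}{6} = \frac{\frac{1}{-8} \left(-6\right)}{6} = \frac{\left(- \frac{1}{8}\right) \left(-6\right)}{6} = \frac{1}{6} \cdot \frac{3}{4} = \frac{1}{8} \approx 0.125$)
$n{\left(m,F \right)} = 0$
$K{\left(v,B \right)} = 27 B + \frac{v}{8}$ ($K{\left(v,B \right)} = \frac{v}{8} + 27 B = 27 B + \frac{v}{8}$)
$K{\left(-10,14 \right)} n{\left(113,w \right)} = \left(27 \cdot 14 + \frac{1}{8} \left(-10\right)\right) 0 = \left(378 - \frac{5}{4}\right) 0 = \frac{1507}{4} \cdot 0 = 0$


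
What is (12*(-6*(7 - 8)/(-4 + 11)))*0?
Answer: 0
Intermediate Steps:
(12*(-6*(7 - 8)/(-4 + 11)))*0 = (12*(-6/(7/(-1))))*0 = (12*(-6/(7*(-1))))*0 = (12*(-6/(-7)))*0 = (12*(-6*(-⅐)))*0 = (12*(6/7))*0 = (72/7)*0 = 0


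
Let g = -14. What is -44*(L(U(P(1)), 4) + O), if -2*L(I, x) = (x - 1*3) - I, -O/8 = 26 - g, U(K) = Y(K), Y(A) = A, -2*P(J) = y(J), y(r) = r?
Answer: 14113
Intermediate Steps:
P(J) = -J/2
U(K) = K
O = -320 (O = -8*(26 - 1*(-14)) = -8*(26 + 14) = -8*40 = -320)
L(I, x) = 3/2 + I/2 - x/2 (L(I, x) = -((x - 1*3) - I)/2 = -((x - 3) - I)/2 = -((-3 + x) - I)/2 = -(-3 + x - I)/2 = 3/2 + I/2 - x/2)
-44*(L(U(P(1)), 4) + O) = -44*((3/2 + (-1/2*1)/2 - 1/2*4) - 320) = -44*((3/2 + (1/2)*(-1/2) - 2) - 320) = -44*((3/2 - 1/4 - 2) - 320) = -44*(-3/4 - 320) = -44*(-1283/4) = 14113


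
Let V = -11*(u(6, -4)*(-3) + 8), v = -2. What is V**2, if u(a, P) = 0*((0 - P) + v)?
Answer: 7744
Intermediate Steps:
u(a, P) = 0 (u(a, P) = 0*((0 - P) - 2) = 0*(-P - 2) = 0*(-2 - P) = 0)
V = -88 (V = -11*(0*(-3) + 8) = -11*(0 + 8) = -11*8 = -88)
V**2 = (-88)**2 = 7744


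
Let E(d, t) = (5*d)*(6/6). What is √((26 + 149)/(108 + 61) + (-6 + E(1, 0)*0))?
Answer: I*√839/13 ≈ 2.2281*I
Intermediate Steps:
E(d, t) = 5*d (E(d, t) = (5*d)*(6*(⅙)) = (5*d)*1 = 5*d)
√((26 + 149)/(108 + 61) + (-6 + E(1, 0)*0)) = √((26 + 149)/(108 + 61) + (-6 + (5*1)*0)) = √(175/169 + (-6 + 5*0)) = √(175*(1/169) + (-6 + 0)) = √(175/169 - 6) = √(-839/169) = I*√839/13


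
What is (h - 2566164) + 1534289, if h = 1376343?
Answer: 344468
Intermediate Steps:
(h - 2566164) + 1534289 = (1376343 - 2566164) + 1534289 = -1189821 + 1534289 = 344468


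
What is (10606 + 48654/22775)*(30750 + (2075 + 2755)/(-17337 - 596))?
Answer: 26645368861643136/81684815 ≈ 3.2620e+8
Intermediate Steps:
(10606 + 48654/22775)*(30750 + (2075 + 2755)/(-17337 - 596)) = (10606 + 48654*(1/22775))*(30750 + 4830/(-17933)) = (10606 + 48654/22775)*(30750 + 4830*(-1/17933)) = 241600304*(30750 - 4830/17933)/22775 = (241600304/22775)*(551434920/17933) = 26645368861643136/81684815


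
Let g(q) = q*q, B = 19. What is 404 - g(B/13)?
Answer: 67915/169 ≈ 401.86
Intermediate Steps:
g(q) = q²
404 - g(B/13) = 404 - (19/13)² = 404 - 1*361/169 = 404 - 361/169 = 67915/169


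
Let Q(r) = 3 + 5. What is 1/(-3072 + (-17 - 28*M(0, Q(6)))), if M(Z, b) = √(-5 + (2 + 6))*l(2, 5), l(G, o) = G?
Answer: -3089/9532513 + 56*√3/9532513 ≈ -0.00031387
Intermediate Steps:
Q(r) = 8
M(Z, b) = 2*√3 (M(Z, b) = √(-5 + (2 + 6))*2 = √(-5 + 8)*2 = √3*2 = 2*√3)
1/(-3072 + (-17 - 28*M(0, Q(6)))) = 1/(-3072 + (-17 - 56*√3)) = 1/(-3089 - 56*√3)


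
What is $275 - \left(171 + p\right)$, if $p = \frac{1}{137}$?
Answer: $\frac{14247}{137} \approx 103.99$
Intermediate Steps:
$p = \frac{1}{137} \approx 0.0072993$
$275 - \left(171 + p\right) = 275 - \frac{23428}{137} = \frac{14247}{137}$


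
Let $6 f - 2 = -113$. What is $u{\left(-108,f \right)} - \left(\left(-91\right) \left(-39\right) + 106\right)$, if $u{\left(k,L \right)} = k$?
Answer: $-3763$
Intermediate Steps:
$f = - \frac{37}{2}$ ($f = \frac{1}{3} + \frac{1}{6} \left(-113\right) = \frac{1}{3} - \frac{113}{6} = - \frac{37}{2} \approx -18.5$)
$u{\left(-108,f \right)} - \left(\left(-91\right) \left(-39\right) + 106\right) = -108 - \left(\left(-91\right) \left(-39\right) + 106\right) = -108 - \left(3549 + 106\right) = -108 - 3655 = -3763$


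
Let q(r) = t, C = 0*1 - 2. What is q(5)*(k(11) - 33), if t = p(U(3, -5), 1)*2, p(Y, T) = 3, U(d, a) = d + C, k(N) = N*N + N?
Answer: 594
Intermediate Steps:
C = -2 (C = 0 - 2 = -2)
k(N) = N + N**2 (k(N) = N**2 + N = N + N**2)
U(d, a) = -2 + d (U(d, a) = d - 2 = -2 + d)
t = 6 (t = 3*2 = 6)
q(r) = 6
q(5)*(k(11) - 33) = 6*(11*(1 + 11) - 33) = 6*(11*12 - 33) = 6*(132 - 33) = 6*99 = 594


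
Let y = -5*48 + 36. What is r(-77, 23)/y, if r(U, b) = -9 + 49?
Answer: -10/51 ≈ -0.19608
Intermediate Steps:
r(U, b) = 40
y = -204 (y = -240 + 36 = -204)
r(-77, 23)/y = 40/(-204) = 40*(-1/204) = -10/51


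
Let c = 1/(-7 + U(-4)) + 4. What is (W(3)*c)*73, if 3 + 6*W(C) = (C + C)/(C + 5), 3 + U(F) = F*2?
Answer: -5183/48 ≈ -107.98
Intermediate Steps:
U(F) = -3 + 2*F (U(F) = -3 + F*2 = -3 + 2*F)
W(C) = -½ + C/(3*(5 + C)) (W(C) = -½ + ((C + C)/(C + 5))/6 = -½ + ((2*C)/(5 + C))/6 = -½ + (2*C/(5 + C))/6 = -½ + C/(3*(5 + C)))
c = 71/18 (c = 1/(-7 + (-3 + 2*(-4))) + 4 = 1/(-7 + (-3 - 8)) + 4 = 1/(-7 - 11) + 4 = 1/(-18) + 4 = -1/18 + 4 = 71/18 ≈ 3.9444)
(W(3)*c)*73 = (((-15 - 1*3)/(6*(5 + 3)))*(71/18))*73 = (((⅙)*(-15 - 3)/8)*(71/18))*73 = (((⅙)*(⅛)*(-18))*(71/18))*73 = -3/8*71/18*73 = -71/48*73 = -5183/48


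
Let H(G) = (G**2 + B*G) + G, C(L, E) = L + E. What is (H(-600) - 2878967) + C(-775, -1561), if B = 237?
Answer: -2664103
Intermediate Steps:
C(L, E) = E + L
H(G) = G**2 + 238*G (H(G) = (G**2 + 237*G) + G = G**2 + 238*G)
(H(-600) - 2878967) + C(-775, -1561) = (-600*(238 - 600) - 2878967) + (-1561 - 775) = (-600*(-362) - 2878967) - 2336 = (217200 - 2878967) - 2336 = -2661767 - 2336 = -2664103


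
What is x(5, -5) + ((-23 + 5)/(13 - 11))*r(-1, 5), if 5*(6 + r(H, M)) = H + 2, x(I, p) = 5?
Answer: 286/5 ≈ 57.200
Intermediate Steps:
r(H, M) = -28/5 + H/5 (r(H, M) = -6 + (H + 2)/5 = -6 + (2 + H)/5 = -6 + (2/5 + H/5) = -28/5 + H/5)
x(5, -5) + ((-23 + 5)/(13 - 11))*r(-1, 5) = 5 + ((-23 + 5)/(13 - 11))*(-28/5 + (1/5)*(-1)) = 5 + (-18/2)*(-28/5 - 1/5) = 5 - 18*1/2*(-29/5) = 5 - 9*(-29/5) = 5 + 261/5 = 286/5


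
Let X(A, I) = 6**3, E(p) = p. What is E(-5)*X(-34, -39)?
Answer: -1080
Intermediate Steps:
X(A, I) = 216
E(-5)*X(-34, -39) = -5*216 = -1080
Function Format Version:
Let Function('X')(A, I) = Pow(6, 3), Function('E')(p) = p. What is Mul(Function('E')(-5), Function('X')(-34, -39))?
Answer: -1080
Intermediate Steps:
Function('X')(A, I) = 216
Mul(Function('E')(-5), Function('X')(-34, -39)) = Mul(-5, 216) = -1080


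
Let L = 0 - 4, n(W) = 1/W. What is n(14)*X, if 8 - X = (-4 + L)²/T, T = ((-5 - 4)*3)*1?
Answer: 20/27 ≈ 0.74074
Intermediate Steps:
T = -27 (T = -9*3*1 = -27*1 = -27)
L = -4
X = 280/27 (X = 8 - (-4 - 4)²/(-27) = 8 - (-8)²*(-1)/27 = 8 - 64*(-1)/27 = 8 - 1*(-64/27) = 8 + 64/27 = 280/27 ≈ 10.370)
n(14)*X = (280/27)/14 = (1/14)*(280/27) = 20/27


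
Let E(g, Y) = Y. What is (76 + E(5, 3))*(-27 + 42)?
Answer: 1185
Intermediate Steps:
(76 + E(5, 3))*(-27 + 42) = (76 + 3)*(-27 + 42) = 79*15 = 1185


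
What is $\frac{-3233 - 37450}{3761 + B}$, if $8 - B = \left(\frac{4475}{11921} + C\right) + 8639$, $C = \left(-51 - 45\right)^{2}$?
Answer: $\frac{484982043}{167923681} \approx 2.8881$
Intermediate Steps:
$C = 9216$ ($C = \left(-96\right)^{2} = 9216$)
$B = - \frac{212758562}{11921}$ ($B = 8 - \left(\left(\frac{4475}{11921} + 9216\right) + 8639\right) = 8 - \left(\frac{109868411}{11921} + 8639\right) = 8 - \frac{212853930}{11921} = - \frac{212758562}{11921} \approx -17847.0$)
$\frac{-3233 - 37450}{3761 + B} = \frac{-3233 - 37450}{3761 - \frac{212758562}{11921}} = - \frac{40683}{- \frac{167923681}{11921}} = \left(-40683\right) \left(- \frac{11921}{167923681}\right) = \frac{484982043}{167923681}$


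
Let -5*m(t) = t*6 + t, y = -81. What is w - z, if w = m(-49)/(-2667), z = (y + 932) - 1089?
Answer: 453341/1905 ≈ 237.97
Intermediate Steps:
m(t) = -7*t/5 (m(t) = -(t*6 + t)/5 = -(6*t + t)/5 = -7*t/5)
z = -238 (z = (-81 + 932) - 1089 = 851 - 1089 = -238)
w = -49/1905 (w = -7/5*(-49)/(-2667) = (343/5)*(-1/2667) = -49/1905 ≈ -0.025722)
w - z = -49/1905 - 1*(-238) = -49/1905 + 238 = 453341/1905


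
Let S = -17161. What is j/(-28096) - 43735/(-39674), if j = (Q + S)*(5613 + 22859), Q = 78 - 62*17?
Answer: 1280546876631/69667544 ≈ 18381.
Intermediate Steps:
Q = -976 (Q = 78 - 1054 = -976)
j = -516396664 (j = (-976 - 17161)*(5613 + 22859) = -18137*28472 = -516396664)
j/(-28096) - 43735/(-39674) = -516396664/(-28096) - 43735/(-39674) = -516396664*(-1/28096) - 43735*(-1/39674) = 64549583/3512 + 43735/39674 = 1280546876631/69667544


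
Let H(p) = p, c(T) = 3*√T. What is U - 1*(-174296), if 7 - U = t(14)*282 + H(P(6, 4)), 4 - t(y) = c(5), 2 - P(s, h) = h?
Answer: 173177 + 846*√5 ≈ 1.7507e+5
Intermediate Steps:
P(s, h) = 2 - h
t(y) = 4 - 3*√5
U = -1119 + 846*√5 (U = 7 - ((4 - 3*√5)*282 + (2 - 1*4)) = 7 - ((1128 - 846*√5) + (2 - 4)) = 7 - ((1128 - 846*√5) - 2) = 7 - (1126 - 846*√5) = 7 + (-1126 + 846*√5) = -1119 + 846*√5 ≈ 772.71)
U - 1*(-174296) = (-1119 + 846*√5) - 1*(-174296) = (-1119 + 846*√5) + 174296 = 173177 + 846*√5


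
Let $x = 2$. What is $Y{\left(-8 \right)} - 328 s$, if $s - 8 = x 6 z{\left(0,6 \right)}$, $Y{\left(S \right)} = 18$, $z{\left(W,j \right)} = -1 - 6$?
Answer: $24946$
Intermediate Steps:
$z{\left(W,j \right)} = -7$ ($z{\left(W,j \right)} = -1 - 6 = -7$)
$s = -76$ ($s = 8 + 2 \cdot 6 \left(-7\right) = 8 + 12 \left(-7\right) = 8 - 84 = -76$)
$Y{\left(-8 \right)} - 328 s = 18 - -24928 = 18 + 24928 = 24946$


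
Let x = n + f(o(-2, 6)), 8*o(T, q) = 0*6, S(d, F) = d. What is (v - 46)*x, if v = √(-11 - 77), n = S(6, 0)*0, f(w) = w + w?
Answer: 0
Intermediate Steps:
o(T, q) = 0 (o(T, q) = (0*6)/8 = (⅛)*0 = 0)
f(w) = 2*w
n = 0 (n = 6*0 = 0)
v = 2*I*√22 (v = √(-88) = 2*I*√22 ≈ 9.3808*I)
x = 0 (x = 0 + 2*0 = 0 + 0 = 0)
(v - 46)*x = (2*I*√22 - 46)*0 = (-46 + 2*I*√22)*0 = 0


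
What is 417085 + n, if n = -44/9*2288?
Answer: 3653093/9 ≈ 4.0590e+5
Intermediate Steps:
n = -100672/9 (n = -44*⅑*2288 = -44/9*2288 = -100672/9 ≈ -11186.)
417085 + n = 417085 - 100672/9 = 3653093/9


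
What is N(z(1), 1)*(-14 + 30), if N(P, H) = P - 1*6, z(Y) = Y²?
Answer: -80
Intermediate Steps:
N(P, H) = -6 + P (N(P, H) = P - 6 = -6 + P)
N(z(1), 1)*(-14 + 30) = (-6 + 1²)*(-14 + 30) = (-6 + 1)*16 = -5*16 = -80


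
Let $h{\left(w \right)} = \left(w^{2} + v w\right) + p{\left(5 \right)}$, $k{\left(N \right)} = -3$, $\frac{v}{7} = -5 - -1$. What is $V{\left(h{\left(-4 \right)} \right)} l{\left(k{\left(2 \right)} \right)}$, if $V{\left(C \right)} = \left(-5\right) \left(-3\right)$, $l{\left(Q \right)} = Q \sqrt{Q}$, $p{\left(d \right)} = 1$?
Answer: $- 45 i \sqrt{3} \approx - 77.942 i$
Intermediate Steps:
$v = -28$ ($v = 7 \left(-5 - -1\right) = 7 \left(-5 + 1\right) = 7 \left(-4\right) = -28$)
$l{\left(Q \right)} = Q^{\frac{3}{2}}$
$h{\left(w \right)} = 1 + w^{2} - 28 w$ ($h{\left(w \right)} = \left(w^{2} - 28 w\right) + 1 = 1 + w^{2} - 28 w$)
$V{\left(C \right)} = 15$
$V{\left(h{\left(-4 \right)} \right)} l{\left(k{\left(2 \right)} \right)} = 15 \left(-3\right)^{\frac{3}{2}} = 15 \left(- 3 i \sqrt{3}\right) = - 45 i \sqrt{3}$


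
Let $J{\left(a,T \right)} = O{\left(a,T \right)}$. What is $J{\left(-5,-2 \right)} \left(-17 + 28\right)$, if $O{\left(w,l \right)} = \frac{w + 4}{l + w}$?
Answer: $\frac{11}{7} \approx 1.5714$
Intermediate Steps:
$O{\left(w,l \right)} = \frac{4 + w}{l + w}$
$J{\left(a,T \right)} = \frac{4 + a}{T + a}$
$J{\left(-5,-2 \right)} \left(-17 + 28\right) = \frac{4 - 5}{-2 - 5} \left(-17 + 28\right) = \frac{1}{-7} \left(-1\right) 11 = \left(- \frac{1}{7}\right) \left(-1\right) 11 = \frac{1}{7} \cdot 11 = \frac{11}{7}$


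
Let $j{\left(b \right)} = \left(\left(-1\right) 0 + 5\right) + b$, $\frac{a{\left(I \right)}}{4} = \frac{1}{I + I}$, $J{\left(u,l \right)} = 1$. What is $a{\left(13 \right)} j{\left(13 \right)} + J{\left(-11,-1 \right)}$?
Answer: $\frac{49}{13} \approx 3.7692$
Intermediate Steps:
$a{\left(I \right)} = \frac{2}{I}$ ($a{\left(I \right)} = \frac{4}{I + I} = \frac{4}{2 I} = 4 \frac{1}{2 I} = \frac{2}{I}$)
$j{\left(b \right)} = 5 + b$ ($j{\left(b \right)} = \left(0 + 5\right) + b = 5 + b$)
$a{\left(13 \right)} j{\left(13 \right)} + J{\left(-11,-1 \right)} = \frac{2}{13} \left(5 + 13\right) + 1 = 2 \cdot \frac{1}{13} \cdot 18 + 1 = \frac{2}{13} \cdot 18 + 1 = \frac{36}{13} + 1 = \frac{49}{13}$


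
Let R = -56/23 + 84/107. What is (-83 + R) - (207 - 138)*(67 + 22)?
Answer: -15321324/2461 ≈ -6225.6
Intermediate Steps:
R = -4060/2461 (R = -56*1/23 + 84*(1/107) = -56/23 + 84/107 = -4060/2461 ≈ -1.6497)
(-83 + R) - (207 - 138)*(67 + 22) = (-83 - 4060/2461) - (207 - 138)*(67 + 22) = -208323/2461 - 69*89 = -208323/2461 - 1*6141 = -208323/2461 - 6141 = -15321324/2461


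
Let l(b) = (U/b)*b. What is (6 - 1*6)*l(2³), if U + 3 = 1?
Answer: 0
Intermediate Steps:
U = -2 (U = -3 + 1 = -2)
l(b) = -2 (l(b) = (-2/b)*b = -2)
(6 - 1*6)*l(2³) = (6 - 1*6)*(-2) = (6 - 6)*(-2) = 0*(-2) = 0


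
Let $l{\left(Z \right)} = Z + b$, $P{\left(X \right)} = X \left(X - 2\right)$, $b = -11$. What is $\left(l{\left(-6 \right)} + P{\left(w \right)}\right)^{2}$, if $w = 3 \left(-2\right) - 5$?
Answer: $15876$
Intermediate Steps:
$w = -11$ ($w = -6 - 5 = -11$)
$P{\left(X \right)} = X \left(-2 + X\right)$
$l{\left(Z \right)} = -11 + Z$ ($l{\left(Z \right)} = Z - 11 = -11 + Z$)
$\left(l{\left(-6 \right)} + P{\left(w \right)}\right)^{2} = \left(\left(-11 - 6\right) - 11 \left(-2 - 11\right)\right)^{2} = \left(-17 - -143\right)^{2} = \left(-17 + 143\right)^{2} = 126^{2} = 15876$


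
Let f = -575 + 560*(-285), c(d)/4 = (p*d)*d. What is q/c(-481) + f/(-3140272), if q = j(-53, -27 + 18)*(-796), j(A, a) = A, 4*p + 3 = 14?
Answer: 540122525061/7991901172112 ≈ 0.067584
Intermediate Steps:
p = 11/4 (p = -3/4 + (1/4)*14 = -3/4 + 7/2 = 11/4 ≈ 2.7500)
c(d) = 11*d**2 (c(d) = 4*((11*d/4)*d) = 4*(11*d**2/4) = 11*d**2)
q = 42188 (q = -53*(-796) = 42188)
f = -160175 (f = -575 - 159600 = -160175)
q/c(-481) + f/(-3140272) = 42188/((11*(-481)**2)) - 160175/(-3140272) = 42188/((11*231361)) - 160175*(-1/3140272) = 42188/2544971 + 160175/3140272 = 540122525061/7991901172112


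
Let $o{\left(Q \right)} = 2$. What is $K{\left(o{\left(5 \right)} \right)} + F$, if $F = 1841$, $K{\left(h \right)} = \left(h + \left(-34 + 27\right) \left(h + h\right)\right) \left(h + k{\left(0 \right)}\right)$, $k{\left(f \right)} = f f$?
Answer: $1789$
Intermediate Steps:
$k{\left(f \right)} = f^{2}$
$K{\left(h \right)} = - 13 h^{2}$ ($K{\left(h \right)} = \left(h + \left(-34 + 27\right) \left(h + h\right)\right) \left(h + 0^{2}\right) = \left(h - 7 \cdot 2 h\right) \left(h + 0\right) = \left(h - 14 h\right) h = - 13 h h = - 13 h^{2}$)
$K{\left(o{\left(5 \right)} \right)} + F = - 13 \cdot 2^{2} + 1841 = \left(-13\right) 4 + 1841 = -52 + 1841 = 1789$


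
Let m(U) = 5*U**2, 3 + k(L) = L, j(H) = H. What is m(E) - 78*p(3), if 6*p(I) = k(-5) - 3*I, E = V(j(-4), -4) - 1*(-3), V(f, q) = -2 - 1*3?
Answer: 241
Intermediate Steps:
k(L) = -3 + L
V(f, q) = -5 (V(f, q) = -2 - 3 = -5)
E = -2 (E = -5 - 1*(-3) = -5 + 3 = -2)
p(I) = -4/3 - I/2 (p(I) = ((-3 - 5) - 3*I)/6 = (-8 - 3*I)/6 = -4/3 - I/2)
m(E) - 78*p(3) = 5*(-2)**2 - 78*(-4/3 - 1/2*3) = 5*4 - 78*(-4/3 - 3/2) = 20 - 78*(-17/6) = 20 + 221 = 241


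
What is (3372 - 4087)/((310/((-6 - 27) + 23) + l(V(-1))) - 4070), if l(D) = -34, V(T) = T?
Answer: 143/827 ≈ 0.17291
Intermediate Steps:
(3372 - 4087)/((310/((-6 - 27) + 23) + l(V(-1))) - 4070) = (3372 - 4087)/((310/((-6 - 27) + 23) - 34) - 4070) = -715/((310/(-33 + 23) - 34) - 4070) = -715/((310/(-10) - 34) - 4070) = -715/((310*(-⅒) - 34) - 4070) = -715/((-31 - 34) - 4070) = -715/(-65 - 4070) = -715/(-4135) = -715*(-1/4135) = 143/827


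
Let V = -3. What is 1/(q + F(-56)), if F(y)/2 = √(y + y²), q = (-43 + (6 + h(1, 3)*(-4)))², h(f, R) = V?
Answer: 125/75661 - 4*√770/378305 ≈ 0.0013587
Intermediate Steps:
h(f, R) = -3
q = 625 (q = (-43 + (6 - 3*(-4)))² = (-43 + (6 + 12))² = (-43 + 18)² = (-25)² = 625)
F(y) = 2*√(y + y²)
1/(q + F(-56)) = 1/(625 + 2*√(-56*(1 - 56))) = 1/(625 + 2*√(-56*(-55))) = 1/(625 + 2*√3080) = 1/(625 + 2*(2*√770)) = 1/(625 + 4*√770)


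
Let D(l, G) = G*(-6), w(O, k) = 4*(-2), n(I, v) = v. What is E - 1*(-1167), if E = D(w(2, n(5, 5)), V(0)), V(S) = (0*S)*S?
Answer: 1167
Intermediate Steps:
V(S) = 0 (V(S) = 0*S = 0)
w(O, k) = -8
D(l, G) = -6*G
E = 0 (E = -6*0 = 0)
E - 1*(-1167) = 0 - 1*(-1167) = 0 + 1167 = 1167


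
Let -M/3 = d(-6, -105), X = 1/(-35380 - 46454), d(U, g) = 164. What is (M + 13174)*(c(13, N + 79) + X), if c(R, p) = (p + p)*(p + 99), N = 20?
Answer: 20343323876035/40917 ≈ 4.9719e+8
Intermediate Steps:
c(R, p) = 2*p*(99 + p) (c(R, p) = (2*p)*(99 + p) = 2*p*(99 + p))
X = -1/81834 (X = 1/(-81834) = -1/81834 ≈ -1.2220e-5)
M = -492 (M = -3*164 = -492)
(M + 13174)*(c(13, N + 79) + X) = (-492 + 13174)*(2*(20 + 79)*(99 + (20 + 79)) - 1/81834) = 12682*(2*99*(99 + 99) - 1/81834) = 12682*(2*99*198 - 1/81834) = 12682*(39204 - 1/81834) = 12682*(3208220135/81834) = 20343323876035/40917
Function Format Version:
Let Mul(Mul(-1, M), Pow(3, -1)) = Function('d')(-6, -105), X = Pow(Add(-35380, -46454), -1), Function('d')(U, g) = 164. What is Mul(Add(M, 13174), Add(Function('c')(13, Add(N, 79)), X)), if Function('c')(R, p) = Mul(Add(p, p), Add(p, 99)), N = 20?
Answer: Rational(20343323876035, 40917) ≈ 4.9719e+8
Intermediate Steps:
Function('c')(R, p) = Mul(2, p, Add(99, p)) (Function('c')(R, p) = Mul(Mul(2, p), Add(99, p)) = Mul(2, p, Add(99, p)))
X = Rational(-1, 81834) (X = Pow(-81834, -1) = Rational(-1, 81834) ≈ -1.2220e-5)
M = -492 (M = Mul(-3, 164) = -492)
Mul(Add(M, 13174), Add(Function('c')(13, Add(N, 79)), X)) = Mul(Add(-492, 13174), Add(Mul(2, Add(20, 79), Add(99, Add(20, 79))), Rational(-1, 81834))) = Mul(12682, Add(Mul(2, 99, Add(99, 99)), Rational(-1, 81834))) = Mul(12682, Add(Mul(2, 99, 198), Rational(-1, 81834))) = Mul(12682, Add(39204, Rational(-1, 81834))) = Mul(12682, Rational(3208220135, 81834)) = Rational(20343323876035, 40917)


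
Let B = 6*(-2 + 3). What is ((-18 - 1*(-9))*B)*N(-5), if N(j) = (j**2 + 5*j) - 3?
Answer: 162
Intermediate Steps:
B = 6 (B = 6*1 = 6)
N(j) = -3 + j**2 + 5*j
((-18 - 1*(-9))*B)*N(-5) = ((-18 - 1*(-9))*6)*(-3 + (-5)**2 + 5*(-5)) = ((-18 + 9)*6)*(-3 + 25 - 25) = -9*6*(-3) = -54*(-3) = 162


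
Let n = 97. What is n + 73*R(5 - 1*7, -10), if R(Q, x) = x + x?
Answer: -1363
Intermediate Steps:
R(Q, x) = 2*x
n + 73*R(5 - 1*7, -10) = 97 + 73*(2*(-10)) = 97 + 73*(-20) = 97 - 1460 = -1363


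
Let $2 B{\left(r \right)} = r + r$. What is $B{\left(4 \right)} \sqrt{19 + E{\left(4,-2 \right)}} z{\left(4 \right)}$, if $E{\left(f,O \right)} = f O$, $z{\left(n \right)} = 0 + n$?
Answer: $16 \sqrt{11} \approx 53.066$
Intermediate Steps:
$z{\left(n \right)} = n$
$E{\left(f,O \right)} = O f$
$B{\left(r \right)} = r$ ($B{\left(r \right)} = \frac{r + r}{2} = \frac{2 r}{2} = r$)
$B{\left(4 \right)} \sqrt{19 + E{\left(4,-2 \right)}} z{\left(4 \right)} = 4 \sqrt{19 - 8} \cdot 4 = 4 \sqrt{11} \cdot 4 = 16 \sqrt{11}$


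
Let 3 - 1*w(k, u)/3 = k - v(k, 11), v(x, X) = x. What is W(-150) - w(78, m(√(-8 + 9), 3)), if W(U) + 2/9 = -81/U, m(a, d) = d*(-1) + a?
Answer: -3907/450 ≈ -8.6822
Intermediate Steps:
m(a, d) = a - d (m(a, d) = -d + a = a - d)
W(U) = -2/9 - 81/U
w(k, u) = 9 (w(k, u) = 9 - 3*(k - k) = 9 - 3*0 = 9 + 0 = 9)
W(-150) - w(78, m(√(-8 + 9), 3)) = (-2/9 - 81/(-150)) - 1*9 = (-2/9 - 81*(-1/150)) - 9 = (-2/9 + 27/50) - 9 = 143/450 - 9 = -3907/450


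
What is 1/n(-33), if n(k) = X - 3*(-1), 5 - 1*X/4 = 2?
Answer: 1/15 ≈ 0.066667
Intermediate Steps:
X = 12 (X = 20 - 4*2 = 20 - 8 = 12)
n(k) = 15 (n(k) = 12 - 3*(-1) = 12 + 3 = 15)
1/n(-33) = 1/15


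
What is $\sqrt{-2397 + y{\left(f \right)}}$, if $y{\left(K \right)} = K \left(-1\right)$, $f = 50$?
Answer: $i \sqrt{2447} \approx 49.467 i$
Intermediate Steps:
$y{\left(K \right)} = - K$
$\sqrt{-2397 + y{\left(f \right)}} = \sqrt{-2397 - 50} = \sqrt{-2447} = i \sqrt{2447}$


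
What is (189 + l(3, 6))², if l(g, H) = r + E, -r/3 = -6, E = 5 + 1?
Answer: 45369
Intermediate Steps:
E = 6
r = 18 (r = -3*(-6) = 18)
l(g, H) = 24 (l(g, H) = 18 + 6 = 24)
(189 + l(3, 6))² = (189 + 24)² = 213² = 45369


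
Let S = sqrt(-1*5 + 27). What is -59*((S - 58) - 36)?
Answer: 5546 - 59*sqrt(22) ≈ 5269.3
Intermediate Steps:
S = sqrt(22) (S = sqrt(-5 + 27) = sqrt(22) ≈ 4.6904)
-59*((S - 58) - 36) = -59*((sqrt(22) - 58) - 36) = -59*((-58 + sqrt(22)) - 36) = -59*(-94 + sqrt(22)) = 5546 - 59*sqrt(22)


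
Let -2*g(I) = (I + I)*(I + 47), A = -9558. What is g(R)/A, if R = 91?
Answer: 2093/1593 ≈ 1.3139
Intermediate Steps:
g(I) = -I*(47 + I) (g(I) = -(I + I)*(I + 47)/2 = -2*I*(47 + I)/2 = -I*(47 + I))
g(R)/A = -1*91*(47 + 91)/(-9558) = -1*91*138*(-1/9558) = -12558*(-1/9558) = 2093/1593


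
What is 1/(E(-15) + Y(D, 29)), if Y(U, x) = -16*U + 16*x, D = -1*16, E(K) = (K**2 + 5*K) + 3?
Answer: 1/873 ≈ 0.0011455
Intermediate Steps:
E(K) = 3 + K**2 + 5*K
D = -16
1/(E(-15) + Y(D, 29)) = 1/((3 + (-15)**2 + 5*(-15)) + (-16*(-16) + 16*29)) = 1/((3 + 225 - 75) + (256 + 464)) = 1/(153 + 720) = 1/873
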